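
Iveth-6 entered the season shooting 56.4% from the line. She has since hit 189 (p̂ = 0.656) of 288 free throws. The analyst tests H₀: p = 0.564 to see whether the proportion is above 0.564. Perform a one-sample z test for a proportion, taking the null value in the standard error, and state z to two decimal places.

p̂ = 189/288 = 0.6562.
Under H₀, SE = √(0.564·0.436/288) = √(0.000853833) = 0.0292.
z = (0.6562 − 0.564)/0.0292 = 0.0922/0.0292 = 3.16.
p-value = P(Z > 3.157) ≈ 0.0008.

z = 3.16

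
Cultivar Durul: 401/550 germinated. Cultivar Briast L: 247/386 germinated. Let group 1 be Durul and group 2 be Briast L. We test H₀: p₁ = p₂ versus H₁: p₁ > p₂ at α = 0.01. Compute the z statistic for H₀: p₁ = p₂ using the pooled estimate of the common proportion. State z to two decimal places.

z = 2.91

p̂₁ = 401/550 = 0.72909, p̂₂ = 247/386 = 0.63990.
Pooled p̂ = (401+247)/(550+386) = 648/936 = 0.69231.
SE = √(p̂(1−p̂)(1/n₁+1/n₂)) = √(0.69231·0.30769·0.00440886) = √(0.000939164) = 0.03065.
z = (0.72909 − 0.63990)/0.03065 = 0.08919/0.03065 = 2.91.
p-value = P(Z > 2.910) ≈ 0.0018; since p < α = 0.01, reject H₀.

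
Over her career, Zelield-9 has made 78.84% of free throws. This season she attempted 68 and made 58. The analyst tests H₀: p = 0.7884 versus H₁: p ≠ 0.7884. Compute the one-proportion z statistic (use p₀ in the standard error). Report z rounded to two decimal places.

z = 1.30

p̂ = 58/68 ≈ 0.8529.
Under H₀, SE = √(0.7884·0.2116/68) = √(0.00245332) = 0.0495.
z = (0.8529 − 0.7884)/0.0495 = 0.0645/0.0495 = 1.30.
Two-sided p-value ≈ 2·Φ(−1.303) = 0.1926.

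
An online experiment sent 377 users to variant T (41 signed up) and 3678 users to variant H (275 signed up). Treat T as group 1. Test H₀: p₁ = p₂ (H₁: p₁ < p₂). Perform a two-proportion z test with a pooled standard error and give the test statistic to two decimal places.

p̂₁ = 41/377 = 0.1088, p̂₂ = 275/3678 = 0.0748.
Pooled p̂ = (41+275)/(377+3678) = 316/4055 = 0.0779.
SE = √(0.0718556 × 0.00292441) = 0.0145.
z = (0.1088 − 0.0748)/0.0145 = 0.0340/0.0145 = 2.34.

z = 2.34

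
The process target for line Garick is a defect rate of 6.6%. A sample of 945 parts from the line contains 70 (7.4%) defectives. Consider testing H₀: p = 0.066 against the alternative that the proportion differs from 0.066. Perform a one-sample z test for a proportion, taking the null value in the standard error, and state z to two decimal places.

z = 1.00

p̂ = 70/945 = 0.0741.
SE = √(p₀(1−p₀)/n) = √(0.061644/945) = 0.0081.
z = (0.0741 − 0.066)/0.0081 = 0.0081/0.0081 = 1.00.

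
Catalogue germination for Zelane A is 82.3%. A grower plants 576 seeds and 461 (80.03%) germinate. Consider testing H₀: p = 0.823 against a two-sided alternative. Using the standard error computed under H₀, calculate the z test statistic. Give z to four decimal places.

z = -1.4244

p̂ = 461/576 ≈ 0.800347.
Under H₀, SE = √(0.823·0.177/576) = √(0.000252901) = 0.015903.
z = (0.800347 − 0.823)/0.015903 = -0.022653/0.015903 = -1.4244.
Two-sided p-value ≈ 2·Φ(−1.424) = 0.1543.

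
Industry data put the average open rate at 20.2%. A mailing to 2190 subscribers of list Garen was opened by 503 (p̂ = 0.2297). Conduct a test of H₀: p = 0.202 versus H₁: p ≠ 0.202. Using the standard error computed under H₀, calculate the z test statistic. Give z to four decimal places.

z = 3.2264

p̂ = 503/2190 = 0.2296804.
SE = √(p₀(1−p₀)/n) = √(0.1612/2190) = 0.0085794.
z = (0.2296804 − 0.202)/0.0085794 = 0.0276804/0.0085794 = 3.2264.
Two-sided p-value ≈ 2·Φ(−3.226) = 0.0013.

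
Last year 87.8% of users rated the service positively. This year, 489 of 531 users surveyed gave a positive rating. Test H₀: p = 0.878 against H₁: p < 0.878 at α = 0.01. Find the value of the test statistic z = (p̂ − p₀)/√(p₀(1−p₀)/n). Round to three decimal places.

p̂ = 489/531 = 0.92090.
Under H₀, SE = √(0.878·0.122/531) = √(0.000201725) = 0.01420.
z = (0.92090 − 0.878)/0.01420 = 0.04290/0.01420 = 3.021.
p-value = P(Z < 3.021) ≈ 0.9987; since p > α = 0.01, fail to reject H₀.

z = 3.021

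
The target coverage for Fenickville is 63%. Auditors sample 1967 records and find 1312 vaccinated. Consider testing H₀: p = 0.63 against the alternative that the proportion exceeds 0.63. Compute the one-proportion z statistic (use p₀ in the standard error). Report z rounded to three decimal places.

z = 3.399

p̂ = 1312/1967 ≈ 0.66701.
Under H₀, SE = √(0.63·0.37/1967) = √(0.000118505) = 0.01089.
z = (0.66701 − 0.63)/0.01089 = 0.03701/0.01089 = 3.399.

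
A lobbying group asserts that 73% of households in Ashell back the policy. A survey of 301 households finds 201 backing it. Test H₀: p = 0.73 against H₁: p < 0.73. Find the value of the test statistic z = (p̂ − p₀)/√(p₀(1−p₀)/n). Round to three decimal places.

p̂ = 201/301 = 0.66777.
SE = √(p₀(1−p₀)/n) = √(0.1971/301) = 0.02559.
z = (0.66777 − 0.73)/0.02559 = -0.06223/0.02559 = -2.432.

z = -2.432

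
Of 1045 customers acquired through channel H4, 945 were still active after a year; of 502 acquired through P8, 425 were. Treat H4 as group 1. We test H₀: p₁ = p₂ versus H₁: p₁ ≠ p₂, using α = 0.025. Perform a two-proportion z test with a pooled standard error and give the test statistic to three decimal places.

z = 3.338

p̂₁ = 945/1045 ≈ 0.9043062, p̂₂ = 425/502 ≈ 0.8466135.
Pooled p̂ = (945+425)/(1045+502) = 1370/1547 = 0.8855850.
SE = √(0.101324 × 0.00294897) = 0.0172859.
z = (0.9043062 − 0.8466135)/0.0172859 = 0.0576927/0.0172859 = 3.338.
p-value = 2·P(Z > 3.338) ≈ 0.0008; since p < α = 0.025, reject H₀.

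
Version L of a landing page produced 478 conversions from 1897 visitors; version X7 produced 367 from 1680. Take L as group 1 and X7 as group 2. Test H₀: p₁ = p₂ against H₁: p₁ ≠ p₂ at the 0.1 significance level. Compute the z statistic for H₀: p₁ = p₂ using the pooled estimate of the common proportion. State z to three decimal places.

p̂₁ = 478/1897 = 0.25198, p̂₂ = 367/1680 = 0.21845.
Pooled p̂ = (478+367)/(1897+1680) = 845/3577 = 0.23623.
SE = √(p̂(1−p̂)(1/n₁+1/n₂)) = √(0.23623·0.76377·0.00112239) = √(0.000202508) = 0.01423.
z = (0.25198 − 0.21845)/0.01423 = 0.03353/0.01423 = 2.356.
Two-sided p-value ≈ 2·Φ(−2.356) = 0.0185, so at α = 0.1 we reject H₀.

z = 2.356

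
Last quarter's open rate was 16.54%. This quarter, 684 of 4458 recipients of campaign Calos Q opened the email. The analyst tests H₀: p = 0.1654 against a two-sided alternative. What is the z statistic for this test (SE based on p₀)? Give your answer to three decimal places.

p̂ = 684/4458 ≈ 0.153432.
Standard error under H₀: √(0.1654×0.8346/4458) = 0.005565.
z = (0.153432 − 0.1654)/0.005565 = -0.011968/0.005565 = -2.151.
Two-sided p-value ≈ 2·Φ(−2.151) = 0.0315.

z = -2.151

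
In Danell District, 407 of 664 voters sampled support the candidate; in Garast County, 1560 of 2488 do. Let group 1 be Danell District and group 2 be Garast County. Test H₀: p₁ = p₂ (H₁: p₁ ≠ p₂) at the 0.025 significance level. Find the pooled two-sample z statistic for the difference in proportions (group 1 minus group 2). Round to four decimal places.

z = -0.6644

p̂₁ = 407/664 = 0.6129518, p̂₂ = 1560/2488 = 0.6270096.
Pooled p̂ = (407+1560)/(664+2488) = 1967/3152 = 0.6240482.
SE = √(p̂(1−p̂)(1/n₁+1/n₂)) = √(0.6240482·0.3759518·0.00190795) = √(0.000447629) = 0.0211572.
z = (0.6129518 − 0.6270096)/0.0211572 = -0.0140578/0.0211572 = -0.6644.
p-value = 2·P(Z > 0.664) ≈ 0.5064. With α = 0.025, fail to reject H₀.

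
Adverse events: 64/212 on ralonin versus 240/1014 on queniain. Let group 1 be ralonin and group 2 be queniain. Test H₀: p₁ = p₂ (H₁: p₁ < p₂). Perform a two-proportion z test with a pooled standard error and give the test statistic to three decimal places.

p̂₁ = 64/212 = 0.30189, p̂₂ = 240/1014 = 0.23669.
Pooled p̂ = (64+240)/(212+1014) = 304/1226 = 0.24796.
SE = √(0.186476 × 0.00570317) = 0.03261.
z = (0.30189 − 0.23669)/0.03261 = 0.06520/0.03261 = 1.999.

z = 1.999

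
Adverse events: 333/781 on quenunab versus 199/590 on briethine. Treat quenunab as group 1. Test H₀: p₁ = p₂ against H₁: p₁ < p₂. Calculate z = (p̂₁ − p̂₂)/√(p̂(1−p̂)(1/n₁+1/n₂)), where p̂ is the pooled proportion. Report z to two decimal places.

z = 3.35

p̂₁ = 333/781 ≈ 0.4264, p̂₂ = 199/590 ≈ 0.3373.
Pooled p̂ = (333+199)/(781+590) = 532/1371 = 0.3880.
SE = √(0.237464 × 0.00297532) = 0.0266.
z = (0.4264 − 0.3373)/0.0266 = 0.0891/0.0266 = 3.35.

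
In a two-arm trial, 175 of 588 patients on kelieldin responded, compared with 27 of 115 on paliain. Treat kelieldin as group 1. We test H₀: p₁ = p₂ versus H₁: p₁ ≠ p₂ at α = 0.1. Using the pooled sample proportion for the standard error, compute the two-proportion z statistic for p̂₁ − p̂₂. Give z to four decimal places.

z = 1.3619

p̂₁ = 175/588 ≈ 0.297619, p̂₂ = 27/115 ≈ 0.234783.
Pooled p̂ = (175+27)/(588+115) = 202/703 = 0.287340.
SE = √(p̂(1−p̂)(1/n₁+1/n₂)) = √(0.287340·0.712660·0.0103963) = √(0.00212892) = 0.046140.
z = (0.297619 − 0.234783)/0.046140 = 0.062836/0.046140 = 1.3619.
Two-sided p-value ≈ 2·Φ(−1.362) = 0.1732, so at α = 0.1 we fail to reject H₀.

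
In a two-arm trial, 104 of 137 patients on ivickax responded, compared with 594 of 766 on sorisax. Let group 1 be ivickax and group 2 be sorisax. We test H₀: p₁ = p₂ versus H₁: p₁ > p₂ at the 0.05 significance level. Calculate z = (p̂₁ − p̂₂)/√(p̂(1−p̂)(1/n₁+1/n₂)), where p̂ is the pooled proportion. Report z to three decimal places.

z = -0.420

p̂₁ = 104/137 ≈ 0.75912, p̂₂ = 594/766 ≈ 0.77546.
Pooled p̂ = (104+594)/(137+766) = 698/903 = 0.77298.
SE = √(p̂(1−p̂)(1/n₁+1/n₂)) = √(0.77298·0.22702·0.00860475) = √(0.00150998) = 0.03886.
z = (0.75912 − 0.77546)/0.03886 = -0.01634/0.03886 = -0.420.
p-value = P(Z > -0.420) ≈ 0.6629, so at α = 0.05 we fail to reject H₀.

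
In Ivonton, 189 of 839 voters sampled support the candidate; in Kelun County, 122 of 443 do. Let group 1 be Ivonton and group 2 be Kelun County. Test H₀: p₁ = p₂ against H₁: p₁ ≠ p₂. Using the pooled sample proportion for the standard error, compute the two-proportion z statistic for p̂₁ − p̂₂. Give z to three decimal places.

p̂₁ = 189/839 ≈ 0.225268, p̂₂ = 122/443 ≈ 0.275395.
Pooled p̂ = (189+122)/(839+443) = 311/1282 = 0.242590.
SE = √(p̂(1−p̂)(1/n₁+1/n₂)) = √(0.242590·0.757410·0.00344923) = √(0.000633762) = 0.025175.
z = (0.225268 − 0.275395)/0.025175 = -0.050127/0.025175 = -1.991.

z = -1.991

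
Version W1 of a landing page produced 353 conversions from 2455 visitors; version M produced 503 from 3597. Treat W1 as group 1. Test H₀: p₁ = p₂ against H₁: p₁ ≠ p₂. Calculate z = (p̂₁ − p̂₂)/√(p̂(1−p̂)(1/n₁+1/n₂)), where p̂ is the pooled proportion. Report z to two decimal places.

z = 0.43

p̂₁ = 353/2455 = 0.14379, p̂₂ = 503/3597 = 0.13984.
Pooled p̂ = (353+503)/(2455+3597) = 856/6052 = 0.14144.
SE = √(0.121435 × 0.000685341) = 0.00912.
z = (0.14379 − 0.13984)/0.00912 = 0.00395/0.00912 = 0.43.
p-value = 2·P(Z > 0.433) ≈ 0.6651.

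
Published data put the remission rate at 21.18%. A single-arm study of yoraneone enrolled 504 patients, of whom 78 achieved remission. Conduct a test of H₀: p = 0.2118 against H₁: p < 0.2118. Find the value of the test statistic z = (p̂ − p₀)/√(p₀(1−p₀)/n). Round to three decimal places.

z = -3.134

p̂ = 78/504 = 0.15476.
Standard error under H₀: √(0.2118×0.7882/504) = 0.01820.
z = (0.15476 − 0.2118)/0.01820 = -0.05704/0.01820 = -3.134.
p-value = P(Z < -3.134) ≈ 0.0009.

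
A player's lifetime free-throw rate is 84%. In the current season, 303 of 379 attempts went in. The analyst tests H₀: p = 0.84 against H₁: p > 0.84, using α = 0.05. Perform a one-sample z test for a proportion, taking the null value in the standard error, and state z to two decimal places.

z = -2.15

p̂ = 303/379 = 0.7995.
Standard error under H₀: √(0.84×0.16/379) = 0.0188.
z = (0.7995 − 0.84)/0.0188 = -0.0405/0.0188 = -2.15.
p-value = P(Z > -2.152) ≈ 0.9843; since p > α = 0.05, fail to reject H₀.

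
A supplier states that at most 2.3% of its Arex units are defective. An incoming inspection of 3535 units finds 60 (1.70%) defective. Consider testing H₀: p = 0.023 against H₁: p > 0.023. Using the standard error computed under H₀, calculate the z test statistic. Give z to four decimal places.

z = -2.3904

p̂ = 60/3535 = 0.0169731.
Under H₀, SE = √(0.023·0.977/3535) = √(6.35672e-06) = 0.0025213.
z = (0.0169731 − 0.023)/0.0025213 = -0.0060269/0.0025213 = -2.3904.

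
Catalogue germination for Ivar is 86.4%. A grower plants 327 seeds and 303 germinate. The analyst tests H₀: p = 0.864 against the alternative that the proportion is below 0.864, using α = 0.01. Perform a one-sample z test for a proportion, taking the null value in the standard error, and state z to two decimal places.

z = 3.30

p̂ = 303/327 = 0.92661.
Standard error under H₀: √(0.864×0.136/327) = 0.01896.
z = (0.92661 − 0.864)/0.01896 = 0.06261/0.01896 = 3.30.
p-value = P(Z < 3.303) ≈ 0.9995; since p > α = 0.01, fail to reject H₀.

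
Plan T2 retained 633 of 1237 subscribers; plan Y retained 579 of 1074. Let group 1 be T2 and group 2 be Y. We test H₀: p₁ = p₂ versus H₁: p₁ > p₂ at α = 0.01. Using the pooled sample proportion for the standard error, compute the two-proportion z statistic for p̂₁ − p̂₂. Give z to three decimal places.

z = -1.315

p̂₁ = 633/1237 ≈ 0.51172, p̂₂ = 579/1074 ≈ 0.53911.
Pooled p̂ = (633+579)/(1237+1074) = 1212/2311 = 0.52445.
SE = √(0.249402 × 0.00173951) = 0.02083.
z = (0.51172 − 0.53911)/0.02083 = -0.02739/0.02083 = -1.315.
p-value = P(Z > -1.315) ≈ 0.9057. With α = 0.01, fail to reject H₀.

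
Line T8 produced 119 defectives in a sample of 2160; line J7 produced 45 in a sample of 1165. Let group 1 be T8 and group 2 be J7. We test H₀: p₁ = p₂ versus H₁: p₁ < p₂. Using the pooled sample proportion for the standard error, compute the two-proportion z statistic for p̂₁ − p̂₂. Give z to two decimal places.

z = 2.09

p̂₁ = 119/2160 = 0.0551, p̂₂ = 45/1165 = 0.0386.
Pooled p̂ = (119+45)/(2160+1165) = 164/3325 = 0.0493.
SE = √(p̂(1−p̂)(1/n₁+1/n₂)) = √(0.0493·0.9507·0.00132133) = √(6.19579e-05) = 0.0079.
z = (0.0551 − 0.0386)/0.0079 = 0.0165/0.0079 = 2.09.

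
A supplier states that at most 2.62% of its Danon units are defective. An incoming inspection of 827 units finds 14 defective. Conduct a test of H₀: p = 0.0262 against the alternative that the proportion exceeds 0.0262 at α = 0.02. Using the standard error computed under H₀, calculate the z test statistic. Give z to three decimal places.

p̂ = 14/827 = 0.016929.
Under H₀, SE = √(0.0262·0.9738/827) = √(3.08507e-05) = 0.005554.
z = (0.016929 − 0.0262)/0.005554 = -0.009271/0.005554 = -1.669.
p-value = P(Z > -1.669) ≈ 0.9525. With α = 0.02, fail to reject H₀.

z = -1.669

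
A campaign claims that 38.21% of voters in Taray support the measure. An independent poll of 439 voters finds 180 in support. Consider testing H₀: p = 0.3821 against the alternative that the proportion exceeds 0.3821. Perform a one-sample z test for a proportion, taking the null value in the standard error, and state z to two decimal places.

z = 1.20

p̂ = 180/439 = 0.4100.
SE = √(p₀(1−p₀)/n) = √(0.2361/439) = 0.0232.
z = (0.4100 − 0.3821)/0.0232 = 0.0279/0.0232 = 1.20.
p-value = P(Z > 1.204) ≈ 0.1143.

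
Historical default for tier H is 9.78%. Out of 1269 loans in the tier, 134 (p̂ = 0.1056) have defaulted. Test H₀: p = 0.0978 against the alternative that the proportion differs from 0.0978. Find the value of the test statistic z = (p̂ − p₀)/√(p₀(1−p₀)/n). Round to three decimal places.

z = 0.935

p̂ = 134/1269 ≈ 0.105595.
Standard error under H₀: √(0.0978×0.9022/1269) = 0.008339.
z = (0.105595 − 0.0978)/0.008339 = 0.007795/0.008339 = 0.935.
p-value = 2·P(Z > 0.935) ≈ 0.3499.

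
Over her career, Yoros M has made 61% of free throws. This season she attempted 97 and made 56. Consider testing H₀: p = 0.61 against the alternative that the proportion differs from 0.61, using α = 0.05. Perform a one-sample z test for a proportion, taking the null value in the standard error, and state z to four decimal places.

p̂ = 56/97 ≈ 0.577320.
SE = √(p₀(1−p₀)/n) = √(0.2379/97) = 0.049524.
z = (0.577320 − 0.61)/0.049524 = -0.032680/0.049524 = -0.6599.
Two-sided p-value ≈ 2·Φ(−0.660) = 0.5093, so at α = 0.05 we fail to reject H₀.

z = -0.6599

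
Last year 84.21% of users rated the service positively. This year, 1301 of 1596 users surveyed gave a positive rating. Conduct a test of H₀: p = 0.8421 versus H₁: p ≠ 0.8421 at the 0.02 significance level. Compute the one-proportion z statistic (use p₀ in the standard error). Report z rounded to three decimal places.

z = -2.951

p̂ = 1301/1596 ≈ 0.81516.
Standard error under H₀: √(0.8421×0.1579/1596) = 0.00913.
z = (0.81516 − 0.8421)/0.00913 = -0.02694/0.00913 = -2.951.
p-value = 2·P(Z > 2.951) ≈ 0.0032; since p < α = 0.02, reject H₀.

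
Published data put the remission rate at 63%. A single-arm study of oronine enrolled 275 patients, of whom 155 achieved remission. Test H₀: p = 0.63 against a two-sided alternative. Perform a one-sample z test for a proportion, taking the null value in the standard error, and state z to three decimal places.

z = -2.279

p̂ = 155/275 ≈ 0.563636.
SE = √(p₀(1−p₀)/n) = √(0.2331/275) = 0.029114.
z = (0.563636 − 0.63)/0.029114 = -0.066364/0.029114 = -2.279.
p-value = 2·P(Z > 2.279) ≈ 0.0226.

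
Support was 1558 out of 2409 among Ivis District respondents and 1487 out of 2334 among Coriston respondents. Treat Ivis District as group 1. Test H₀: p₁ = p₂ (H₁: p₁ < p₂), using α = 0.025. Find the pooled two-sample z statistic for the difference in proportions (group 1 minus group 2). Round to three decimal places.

z = 0.692

p̂₁ = 1558/2409 = 0.646741, p̂₂ = 1487/2334 = 0.637104.
Pooled p̂ = (1558+1487)/(2409+2334) = 3045/4743 = 0.641999.
SE = √(0.229836 × 0.000843559) = 0.013924.
z = (0.646741 − 0.637104)/0.013924 = 0.009637/0.013924 = 0.692.
p-value = P(Z < 0.692) ≈ 0.7556; since p > α = 0.025, fail to reject H₀.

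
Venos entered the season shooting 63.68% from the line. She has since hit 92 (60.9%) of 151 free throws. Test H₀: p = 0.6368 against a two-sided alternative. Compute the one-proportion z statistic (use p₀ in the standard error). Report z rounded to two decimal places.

z = -0.70

p̂ = 92/151 ≈ 0.6093.
Standard error under H₀: √(0.6368×0.3632/151) = 0.0391.
z = (0.6093 − 0.6368)/0.0391 = -0.0275/0.0391 = -0.70.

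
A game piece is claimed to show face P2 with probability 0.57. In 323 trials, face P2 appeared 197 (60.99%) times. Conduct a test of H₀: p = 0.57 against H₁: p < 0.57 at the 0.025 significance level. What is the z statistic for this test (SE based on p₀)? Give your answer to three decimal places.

z = 1.449

p̂ = 197/323 ≈ 0.60991.
Under H₀, SE = √(0.57·0.43/323) = √(0.000758824) = 0.02755.
z = (0.60991 − 0.57)/0.02755 = 0.03991/0.02755 = 1.449.
p-value = P(Z < 1.449) ≈ 0.9263. With α = 0.025, fail to reject H₀.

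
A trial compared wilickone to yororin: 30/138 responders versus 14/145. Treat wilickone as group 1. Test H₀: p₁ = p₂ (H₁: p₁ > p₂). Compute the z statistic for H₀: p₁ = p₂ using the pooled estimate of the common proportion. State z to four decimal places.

p̂₁ = 30/138 ≈ 0.217391, p̂₂ = 14/145 ≈ 0.096552.
Pooled p̂ = (30+14)/(138+145) = 44/283 = 0.155477.
SE = √(p̂(1−p̂)(1/n₁+1/n₂)) = √(0.155477·0.844523·0.0141429) = √(0.00185702) = 0.043093.
z = (0.217391 − 0.096552)/0.043093 = 0.120839/0.043093 = 2.8041.
p-value = P(Z > 2.804) ≈ 0.0025.

z = 2.8041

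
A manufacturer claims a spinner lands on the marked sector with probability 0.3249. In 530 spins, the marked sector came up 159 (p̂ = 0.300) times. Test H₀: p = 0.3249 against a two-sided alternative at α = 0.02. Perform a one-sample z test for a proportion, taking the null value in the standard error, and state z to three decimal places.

p̂ = 159/530 = 0.30000.
Standard error under H₀: √(0.3249×0.6751/530) = 0.02034.
z = (0.30000 − 0.3249)/0.02034 = -0.02490/0.02034 = -1.224.
p-value = 2·P(Z > 1.224) ≈ 0.2210; since p > α = 0.02, fail to reject H₀.

z = -1.224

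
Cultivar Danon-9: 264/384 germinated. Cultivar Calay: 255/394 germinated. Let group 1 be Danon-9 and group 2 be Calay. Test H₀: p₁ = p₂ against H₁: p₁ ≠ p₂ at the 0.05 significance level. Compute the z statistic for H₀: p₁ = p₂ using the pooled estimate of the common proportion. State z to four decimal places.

z = 1.1923

p̂₁ = 264/384 ≈ 0.687500, p̂₂ = 255/394 ≈ 0.647208.
Pooled p̂ = (264+255)/(384+394) = 519/778 = 0.667095.
SE = √(0.222079 × 0.00514224) = 0.033793.
z = (0.687500 − 0.647208)/0.033793 = 0.040292/0.033793 = 1.1923.
p-value = 2·P(Z > 1.192) ≈ 0.2331; since p > α = 0.05, fail to reject H₀.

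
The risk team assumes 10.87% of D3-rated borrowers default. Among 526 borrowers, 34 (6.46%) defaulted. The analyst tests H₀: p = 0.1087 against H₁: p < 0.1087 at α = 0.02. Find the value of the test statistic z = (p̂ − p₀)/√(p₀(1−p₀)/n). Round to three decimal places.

p̂ = 34/526 = 0.06464.
Under H₀, SE = √(0.1087·0.8913/526) = √(0.000184191) = 0.01357.
z = (0.06464 − 0.1087)/0.01357 = -0.04406/0.01357 = -3.247.
p-value = P(Z < -3.247) ≈ 0.0006; since p < α = 0.02, reject H₀.

z = -3.247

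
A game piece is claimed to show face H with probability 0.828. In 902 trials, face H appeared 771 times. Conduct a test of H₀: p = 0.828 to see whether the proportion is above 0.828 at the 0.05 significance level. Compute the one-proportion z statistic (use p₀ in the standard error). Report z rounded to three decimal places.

p̂ = 771/902 = 0.85477.
SE = √(p₀(1−p₀)/n) = √(0.14242/902) = 0.01257.
z = (0.85477 − 0.828)/0.01257 = 0.02677/0.01257 = 2.130.
p-value = P(Z > 2.130) ≈ 0.0166; since p < α = 0.05, reject H₀.

z = 2.130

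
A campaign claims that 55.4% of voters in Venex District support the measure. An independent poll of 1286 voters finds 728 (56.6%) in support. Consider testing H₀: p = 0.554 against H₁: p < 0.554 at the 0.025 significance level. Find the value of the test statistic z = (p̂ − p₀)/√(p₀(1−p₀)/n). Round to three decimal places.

p̂ = 728/1286 = 0.56610.
SE = √(p₀(1−p₀)/n) = √(0.24708/1286) = 0.01386.
z = (0.56610 − 0.554)/0.01386 = 0.01210/0.01386 = 0.873.
p-value = P(Z < 0.873) ≈ 0.8086; since p > α = 0.025, fail to reject H₀.

z = 0.873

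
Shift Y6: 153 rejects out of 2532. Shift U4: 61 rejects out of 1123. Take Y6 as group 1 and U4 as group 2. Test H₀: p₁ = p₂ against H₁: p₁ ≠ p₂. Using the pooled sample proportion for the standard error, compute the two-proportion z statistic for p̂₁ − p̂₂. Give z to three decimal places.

p̂₁ = 153/2532 ≈ 0.06043, p̂₂ = 61/1123 ≈ 0.05432.
Pooled p̂ = (153+61)/(2532+1123) = 214/3655 = 0.05855.
SE = √(p̂(1−p̂)(1/n₁+1/n₂)) = √(0.05855·0.94145·0.00128542) = √(7.08545e-05) = 0.00842.
z = (0.06043 − 0.05432)/0.00842 = 0.00611/0.00842 = 0.726.
p-value = 2·P(Z > 0.726) ≈ 0.4681.

z = 0.726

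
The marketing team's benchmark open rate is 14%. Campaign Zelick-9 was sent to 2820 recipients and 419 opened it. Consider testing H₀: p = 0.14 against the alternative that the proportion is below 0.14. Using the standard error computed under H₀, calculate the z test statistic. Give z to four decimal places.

p̂ = 419/2820 = 0.14858156.
Under H₀, SE = √(0.14·0.86/2820) = √(4.2695e-05) = 0.00653414.
z = (0.14858156 − 0.14)/0.00653414 = 0.00858156/0.00653414 = 1.3133.

z = 1.3133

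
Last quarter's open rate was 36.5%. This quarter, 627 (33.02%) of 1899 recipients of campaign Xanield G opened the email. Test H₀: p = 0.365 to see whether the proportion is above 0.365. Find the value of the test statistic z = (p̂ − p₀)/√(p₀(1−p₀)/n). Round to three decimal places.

p̂ = 627/1899 = 0.33017.
SE = √(p₀(1−p₀)/n) = √(0.23178/1899) = 0.01105.
z = (0.33017 − 0.365)/0.01105 = -0.03483/0.01105 = -3.152.
p-value = P(Z > -3.152) ≈ 0.9992.

z = -3.152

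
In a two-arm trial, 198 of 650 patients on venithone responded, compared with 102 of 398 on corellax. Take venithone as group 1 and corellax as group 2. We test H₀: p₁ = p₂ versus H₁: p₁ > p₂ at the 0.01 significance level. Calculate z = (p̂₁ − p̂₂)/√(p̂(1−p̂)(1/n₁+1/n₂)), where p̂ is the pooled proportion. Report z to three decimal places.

z = 1.680

p̂₁ = 198/650 = 0.30462, p̂₂ = 102/398 = 0.25628.
Pooled p̂ = (198+102)/(650+398) = 300/1048 = 0.28626.
SE = √(0.204315 × 0.00405102) = 0.02877.
z = (0.30462 − 0.25628)/0.02877 = 0.04834/0.02877 = 1.680.
p-value = P(Z > 1.680) ≈ 0.0465. With α = 0.01, fail to reject H₀.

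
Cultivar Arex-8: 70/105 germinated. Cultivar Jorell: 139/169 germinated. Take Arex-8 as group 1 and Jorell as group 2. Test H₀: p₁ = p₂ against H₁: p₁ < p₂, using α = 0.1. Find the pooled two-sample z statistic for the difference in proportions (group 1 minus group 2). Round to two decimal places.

p̂₁ = 70/105 = 0.6667, p̂₂ = 139/169 = 0.8225.
Pooled p̂ = (70+139)/(105+169) = 209/274 = 0.7628.
SE = √(0.18095 × 0.015441) = 0.0529.
z = (0.6667 − 0.8225)/0.0529 = -0.1558/0.0529 = -2.95.
p-value = P(Z < -2.948) ≈ 0.0016; since p < α = 0.1, reject H₀.

z = -2.95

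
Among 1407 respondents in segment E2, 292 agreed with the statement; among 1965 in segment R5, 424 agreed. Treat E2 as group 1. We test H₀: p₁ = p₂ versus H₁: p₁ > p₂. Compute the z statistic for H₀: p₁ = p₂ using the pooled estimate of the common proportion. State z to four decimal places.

p̂₁ = 292/1407 ≈ 0.207534, p̂₂ = 424/1965 ≈ 0.215776.
Pooled p̂ = (292+424)/(1407+1965) = 716/3372 = 0.212337.
SE = √(0.16725 × 0.00121964) = 0.014282.
z = (0.207534 − 0.215776)/0.014282 = -0.008242/0.014282 = -0.5771.

z = -0.5771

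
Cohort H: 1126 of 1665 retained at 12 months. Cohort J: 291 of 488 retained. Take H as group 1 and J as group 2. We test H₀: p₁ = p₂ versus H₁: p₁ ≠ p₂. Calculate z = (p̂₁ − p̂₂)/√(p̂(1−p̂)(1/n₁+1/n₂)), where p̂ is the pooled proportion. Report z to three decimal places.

z = 3.275

p̂₁ = 1126/1665 ≈ 0.67628, p̂₂ = 291/488 ≈ 0.59631.
Pooled p̂ = (1126+291)/(1665+488) = 1417/2153 = 0.65815.
SE = √(p̂(1−p̂)(1/n₁+1/n₂)) = √(0.65815·0.34185·0.00264978) = √(0.000596169) = 0.02442.
z = (0.67628 − 0.59631)/0.02442 = 0.07997/0.02442 = 3.275.
p-value = 2·P(Z > 3.275) ≈ 0.0011.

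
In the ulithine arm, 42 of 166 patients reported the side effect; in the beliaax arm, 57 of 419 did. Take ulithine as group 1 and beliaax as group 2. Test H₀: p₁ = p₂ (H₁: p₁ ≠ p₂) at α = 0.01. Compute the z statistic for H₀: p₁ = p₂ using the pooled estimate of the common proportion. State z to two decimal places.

p̂₁ = 42/166 = 0.2530, p̂₂ = 57/419 = 0.1360.
Pooled p̂ = (42+57)/(166+419) = 99/585 = 0.1692.
SE = √(p̂(1−p̂)(1/n₁+1/n₂)) = √(0.1692·0.8308·0.00841073) = √(0.00118248) = 0.0344.
z = (0.2530 − 0.1360)/0.0344 = 0.1170/0.0344 = 3.40.
p-value = 2·P(Z > 3.402) ≈ 0.0007; since p < α = 0.01, reject H₀.

z = 3.40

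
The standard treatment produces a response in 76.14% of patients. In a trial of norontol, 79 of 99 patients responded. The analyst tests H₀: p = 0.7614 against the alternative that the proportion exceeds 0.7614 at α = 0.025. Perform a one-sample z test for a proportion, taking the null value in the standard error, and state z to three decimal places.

p̂ = 79/99 ≈ 0.79798.
Under H₀, SE = √(0.7614·0.2386/99) = √(0.00183505) = 0.04284.
z = (0.79798 − 0.7614)/0.04284 = 0.03658/0.04284 = 0.854.
p-value = P(Z > 0.854) ≈ 0.1966. With α = 0.025, fail to reject H₀.

z = 0.854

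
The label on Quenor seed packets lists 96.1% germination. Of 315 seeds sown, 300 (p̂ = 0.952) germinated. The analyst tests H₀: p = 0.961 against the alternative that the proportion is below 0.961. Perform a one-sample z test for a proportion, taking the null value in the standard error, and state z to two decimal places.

p̂ = 300/315 ≈ 0.9524.
Standard error under H₀: √(0.961×0.039/315) = 0.0109.
z = (0.9524 − 0.961)/0.0109 = -0.0086/0.0109 = -0.79.
p-value = P(Z < -0.790) ≈ 0.2147.

z = -0.79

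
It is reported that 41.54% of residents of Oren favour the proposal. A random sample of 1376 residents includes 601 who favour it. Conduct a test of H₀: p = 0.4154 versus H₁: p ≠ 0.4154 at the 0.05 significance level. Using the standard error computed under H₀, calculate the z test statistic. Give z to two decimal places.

p̂ = 601/1376 = 0.4368.
SE = √(p₀(1−p₀)/n) = √(0.24284/1376) = 0.0133.
z = (0.4368 − 0.4154)/0.0133 = 0.0214/0.0133 = 1.61.
p-value = 2·P(Z > 1.609) ≈ 0.1076. With α = 0.05, fail to reject H₀.

z = 1.61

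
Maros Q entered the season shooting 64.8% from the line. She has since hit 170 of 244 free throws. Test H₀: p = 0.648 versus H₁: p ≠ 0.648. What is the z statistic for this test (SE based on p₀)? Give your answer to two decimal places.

p̂ = 170/244 = 0.6967.
Standard error under H₀: √(0.648×0.352/244) = 0.0306.
z = (0.6967 − 0.648)/0.0306 = 0.0487/0.0306 = 1.59.

z = 1.59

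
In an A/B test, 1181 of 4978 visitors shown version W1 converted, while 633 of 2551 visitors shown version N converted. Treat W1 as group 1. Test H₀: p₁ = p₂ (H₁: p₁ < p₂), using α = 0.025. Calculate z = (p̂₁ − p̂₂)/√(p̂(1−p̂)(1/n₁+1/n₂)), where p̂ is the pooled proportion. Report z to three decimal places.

z = -1.046

p̂₁ = 1181/4978 = 0.237244, p̂₂ = 633/2551 = 0.248138.
Pooled p̂ = (1181+633)/(4978+2551) = 1814/7529 = 0.240935.
SE = √(0.182885 × 0.000592887) = 0.010413.
z = (0.237244 − 0.248138)/0.010413 = -0.010894/0.010413 = -1.046.
p-value = P(Z < -1.046) ≈ 0.1477. With α = 0.025, fail to reject H₀.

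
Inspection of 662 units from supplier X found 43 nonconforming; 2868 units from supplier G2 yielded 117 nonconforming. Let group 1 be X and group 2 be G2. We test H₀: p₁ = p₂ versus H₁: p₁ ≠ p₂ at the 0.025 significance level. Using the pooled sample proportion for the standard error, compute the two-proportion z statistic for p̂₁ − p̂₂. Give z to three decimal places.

p̂₁ = 43/662 ≈ 0.0649547, p̂₂ = 117/2868 ≈ 0.0407950.
Pooled p̂ = (43+117)/(662+2868) = 160/3530 = 0.0453258.
SE = √(p̂(1−p̂)(1/n₁+1/n₂)) = √(0.0453258·0.9546742·0.00185925) = √(8.04522e-05) = 0.0089695.
z = (0.0649547 − 0.0407950)/0.0089695 = 0.0241597/0.0089695 = 2.694.
p-value = 2·P(Z > 2.694) ≈ 0.0071; since p < α = 0.025, reject H₀.

z = 2.694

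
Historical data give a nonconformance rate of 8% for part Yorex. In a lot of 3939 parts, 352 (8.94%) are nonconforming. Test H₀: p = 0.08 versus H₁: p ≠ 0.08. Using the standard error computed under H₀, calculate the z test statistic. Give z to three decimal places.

p̂ = 352/3939 ≈ 0.089363.
SE = √(p₀(1−p₀)/n) = √(0.0736/3939) = 0.004323.
z = (0.089363 − 0.08)/0.004323 = 0.009363/0.004323 = 2.166.

z = 2.166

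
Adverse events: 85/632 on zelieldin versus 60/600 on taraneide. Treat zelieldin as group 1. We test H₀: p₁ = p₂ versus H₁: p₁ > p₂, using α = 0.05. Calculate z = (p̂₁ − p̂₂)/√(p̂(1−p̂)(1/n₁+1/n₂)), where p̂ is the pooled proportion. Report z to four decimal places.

z = 1.8779

p̂₁ = 85/632 ≈ 0.134494, p̂₂ = 60/600 ≈ 0.100000.
Pooled p̂ = (85+60)/(632+600) = 145/1232 = 0.117695.
SE = √(p̂(1−p̂)(1/n₁+1/n₂)) = √(0.117695·0.882305·0.00324895) = √(0.000337379) = 0.018368.
z = (0.134494 − 0.100000)/0.018368 = 0.034494/0.018368 = 1.8779.
p-value = P(Z > 1.878) ≈ 0.0302; since p < α = 0.05, reject H₀.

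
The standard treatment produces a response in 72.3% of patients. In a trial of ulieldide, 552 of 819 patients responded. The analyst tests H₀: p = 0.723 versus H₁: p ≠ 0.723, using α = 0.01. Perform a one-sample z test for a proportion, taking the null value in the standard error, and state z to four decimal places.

z = -3.1340

p̂ = 552/819 ≈ 0.673993.
Under H₀, SE = √(0.723·0.277/819) = √(0.000244531) = 0.015637.
z = (0.673993 − 0.723)/0.015637 = -0.049007/0.015637 = -3.1340.
p-value = 2·P(Z > 3.134) ≈ 0.0017. With α = 0.01, reject H₀.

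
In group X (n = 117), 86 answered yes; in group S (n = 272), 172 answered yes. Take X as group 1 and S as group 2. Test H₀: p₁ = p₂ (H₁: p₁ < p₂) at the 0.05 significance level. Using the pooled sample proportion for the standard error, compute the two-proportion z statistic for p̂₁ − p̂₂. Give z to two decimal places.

p̂₁ = 86/117 ≈ 0.73504, p̂₂ = 172/272 ≈ 0.63235.
Pooled p̂ = (86+172)/(117+272) = 258/389 = 0.66324.
SE = √(0.223353 × 0.0122235) = 0.05225.
z = (0.73504 − 0.63235)/0.05225 = 0.10269/0.05225 = 1.97.
p-value = P(Z < 1.965) ≈ 0.9753, so at α = 0.05 we fail to reject H₀.

z = 1.97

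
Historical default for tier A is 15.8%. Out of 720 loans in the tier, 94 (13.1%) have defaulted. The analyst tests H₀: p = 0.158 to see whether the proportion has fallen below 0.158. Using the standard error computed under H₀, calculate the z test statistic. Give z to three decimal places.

p̂ = 94/720 ≈ 0.13056.
SE = √(p₀(1−p₀)/n) = √(0.13304/720) = 0.01359.
z = (0.13056 − 0.158)/0.01359 = -0.02744/0.01359 = -2.019.
p-value = P(Z < -2.019) ≈ 0.0217.

z = -2.019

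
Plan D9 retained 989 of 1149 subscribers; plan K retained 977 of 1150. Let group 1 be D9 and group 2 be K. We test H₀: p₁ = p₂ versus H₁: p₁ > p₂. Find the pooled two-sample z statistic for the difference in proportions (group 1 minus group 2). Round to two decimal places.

p̂₁ = 989/1149 ≈ 0.8607, p̂₂ = 977/1150 ≈ 0.8496.
Pooled p̂ = (989+977)/(1149+1150) = 1966/2299 = 0.8552.
SE = √(p̂(1−p̂)(1/n₁+1/n₂)) = √(0.8552·0.1448·0.00173989) = √(0.000215512) = 0.0147.
z = (0.8607 − 0.8496)/0.0147 = 0.0111/0.0147 = 0.76.
p-value = P(Z > 0.762) ≈ 0.2231.

z = 0.76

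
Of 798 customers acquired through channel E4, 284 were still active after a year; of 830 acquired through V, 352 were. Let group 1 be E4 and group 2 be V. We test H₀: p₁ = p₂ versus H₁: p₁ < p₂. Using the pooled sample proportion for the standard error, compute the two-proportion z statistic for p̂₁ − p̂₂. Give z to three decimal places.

p̂₁ = 284/798 = 0.35589, p̂₂ = 352/830 = 0.42410.
Pooled p̂ = (284+352)/(798+830) = 636/1628 = 0.39066.
SE = √(0.238046 × 0.00245795) = 0.02419.
z = (0.35589 − 0.42410)/0.02419 = -0.06821/0.02419 = -2.820.
p-value = P(Z < -2.820) ≈ 0.0024.

z = -2.820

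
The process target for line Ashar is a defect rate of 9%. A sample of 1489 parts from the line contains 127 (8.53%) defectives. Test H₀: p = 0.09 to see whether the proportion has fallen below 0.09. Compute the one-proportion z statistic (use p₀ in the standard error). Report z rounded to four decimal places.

z = -0.6348

p̂ = 127/1489 ≈ 0.085292.
Under H₀, SE = √(0.09·0.91/1489) = √(5.50034e-05) = 0.007416.
z = (0.085292 − 0.09)/0.007416 = -0.004708/0.007416 = -0.6348.
p-value = P(Z < -0.635) ≈ 0.2628.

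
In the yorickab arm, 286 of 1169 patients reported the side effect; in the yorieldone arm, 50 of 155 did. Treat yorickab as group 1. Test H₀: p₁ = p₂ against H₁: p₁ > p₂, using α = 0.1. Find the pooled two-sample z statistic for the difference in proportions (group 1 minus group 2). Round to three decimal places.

z = -2.095

p̂₁ = 286/1169 = 0.24465, p̂₂ = 50/155 = 0.32258.
Pooled p̂ = (286+50)/(1169+155) = 336/1324 = 0.25378.
SE = √(0.189374 × 0.00730704) = 0.03720.
z = (0.24465 − 0.32258)/0.03720 = -0.07793/0.03720 = -2.095.
p-value = P(Z > -2.095) ≈ 0.9819; since p > α = 0.1, fail to reject H₀.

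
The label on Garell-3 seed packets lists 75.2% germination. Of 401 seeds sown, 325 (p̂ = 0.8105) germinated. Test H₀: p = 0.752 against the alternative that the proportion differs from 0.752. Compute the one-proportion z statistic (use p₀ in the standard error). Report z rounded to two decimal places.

p̂ = 325/401 ≈ 0.8105.
Standard error under H₀: √(0.752×0.248/401) = 0.0216.
z = (0.8105 − 0.752)/0.0216 = 0.0585/0.0216 = 2.71.

z = 2.71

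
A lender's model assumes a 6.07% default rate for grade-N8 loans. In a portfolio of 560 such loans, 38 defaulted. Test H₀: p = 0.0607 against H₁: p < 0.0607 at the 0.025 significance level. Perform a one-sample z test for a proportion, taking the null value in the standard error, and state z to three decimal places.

p̂ = 38/560 = 0.067857.
SE = √(p₀(1−p₀)/n) = √(0.057016/560) = 0.010090.
z = (0.067857 − 0.0607)/0.010090 = 0.007157/0.010090 = 0.709.
p-value = P(Z < 0.709) ≈ 0.7609, so at α = 0.025 we fail to reject H₀.

z = 0.709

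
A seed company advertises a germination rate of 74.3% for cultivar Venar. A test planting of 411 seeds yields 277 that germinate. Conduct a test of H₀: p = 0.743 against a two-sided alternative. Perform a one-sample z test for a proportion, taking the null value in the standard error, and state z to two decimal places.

z = -3.20

p̂ = 277/411 ≈ 0.67397.
SE = √(p₀(1−p₀)/n) = √(0.19095/411) = 0.02155.
z = (0.67397 − 0.743)/0.02155 = -0.06903/0.02155 = -3.20.
p-value = 2·P(Z > 3.203) ≈ 0.0014.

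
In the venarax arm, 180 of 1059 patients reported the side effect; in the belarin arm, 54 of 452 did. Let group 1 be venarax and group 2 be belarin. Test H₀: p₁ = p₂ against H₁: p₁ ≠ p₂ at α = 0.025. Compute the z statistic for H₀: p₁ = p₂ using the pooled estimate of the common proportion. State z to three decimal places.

p̂₁ = 180/1059 = 0.169972, p̂₂ = 54/452 = 0.119469.
Pooled p̂ = (180+54)/(1059+452) = 234/1511 = 0.154864.
SE = √(p̂(1−p̂)(1/n₁+1/n₂)) = √(0.154864·0.845136·0.00315668) = √(0.00041315) = 0.020326.
z = (0.169972 − 0.119469)/0.020326 = 0.050503/0.020326 = 2.485.
p-value = 2·P(Z > 2.485) ≈ 0.0130. With α = 0.025, reject H₀.

z = 2.485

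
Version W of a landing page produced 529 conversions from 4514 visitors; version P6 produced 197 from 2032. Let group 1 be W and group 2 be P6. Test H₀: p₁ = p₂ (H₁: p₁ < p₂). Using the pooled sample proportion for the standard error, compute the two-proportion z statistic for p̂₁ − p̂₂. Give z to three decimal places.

z = 2.413

p̂₁ = 529/4514 = 0.117191, p̂₂ = 197/2032 = 0.096949.
Pooled p̂ = (529+197)/(4514+2032) = 726/6546 = 0.110907.
SE = √(p̂(1−p̂)(1/n₁+1/n₂)) = √(0.110907·0.889093·0.000713659) = √(7.03717e-05) = 0.008389.
z = (0.117191 − 0.096949)/0.008389 = 0.020242/0.008389 = 2.413.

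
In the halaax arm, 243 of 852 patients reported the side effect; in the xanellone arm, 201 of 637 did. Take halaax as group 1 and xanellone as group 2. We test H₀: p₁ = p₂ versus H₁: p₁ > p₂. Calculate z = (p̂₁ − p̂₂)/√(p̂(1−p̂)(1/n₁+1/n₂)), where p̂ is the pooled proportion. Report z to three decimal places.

z = -1.266

p̂₁ = 243/852 = 0.28521, p̂₂ = 201/637 = 0.31554.
Pooled p̂ = (243+201)/(852+637) = 444/1489 = 0.29819.
SE = √(0.209271 × 0.00274357) = 0.02396.
z = (0.28521 − 0.31554)/0.02396 = -0.03033/0.02396 = -1.266.
p-value = P(Z > -1.266) ≈ 0.8972.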